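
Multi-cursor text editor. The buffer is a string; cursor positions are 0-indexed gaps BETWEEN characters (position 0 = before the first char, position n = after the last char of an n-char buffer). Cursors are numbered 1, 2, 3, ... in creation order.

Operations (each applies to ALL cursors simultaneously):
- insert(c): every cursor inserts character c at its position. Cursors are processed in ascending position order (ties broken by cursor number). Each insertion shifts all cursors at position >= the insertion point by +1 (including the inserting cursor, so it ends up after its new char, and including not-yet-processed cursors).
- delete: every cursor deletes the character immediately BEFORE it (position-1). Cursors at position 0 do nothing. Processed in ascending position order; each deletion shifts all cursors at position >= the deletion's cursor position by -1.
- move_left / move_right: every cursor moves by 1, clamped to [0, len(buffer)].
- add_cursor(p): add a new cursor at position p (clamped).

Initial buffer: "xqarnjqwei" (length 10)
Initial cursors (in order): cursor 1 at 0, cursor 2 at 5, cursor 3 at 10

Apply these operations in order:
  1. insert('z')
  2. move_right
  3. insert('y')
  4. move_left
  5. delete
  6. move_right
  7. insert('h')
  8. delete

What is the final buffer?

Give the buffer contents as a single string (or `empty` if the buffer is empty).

After op 1 (insert('z')): buffer="zxqarnzjqweiz" (len 13), cursors c1@1 c2@7 c3@13, authorship 1.....2.....3
After op 2 (move_right): buffer="zxqarnzjqweiz" (len 13), cursors c1@2 c2@8 c3@13, authorship 1.....2.....3
After op 3 (insert('y')): buffer="zxyqarnzjyqweizy" (len 16), cursors c1@3 c2@10 c3@16, authorship 1.1....2.2....33
After op 4 (move_left): buffer="zxyqarnzjyqweizy" (len 16), cursors c1@2 c2@9 c3@15, authorship 1.1....2.2....33
After op 5 (delete): buffer="zyqarnzyqweiy" (len 13), cursors c1@1 c2@7 c3@12, authorship 11....22....3
After op 6 (move_right): buffer="zyqarnzyqweiy" (len 13), cursors c1@2 c2@8 c3@13, authorship 11....22....3
After op 7 (insert('h')): buffer="zyhqarnzyhqweiyh" (len 16), cursors c1@3 c2@10 c3@16, authorship 111....222....33
After op 8 (delete): buffer="zyqarnzyqweiy" (len 13), cursors c1@2 c2@8 c3@13, authorship 11....22....3

Answer: zyqarnzyqweiy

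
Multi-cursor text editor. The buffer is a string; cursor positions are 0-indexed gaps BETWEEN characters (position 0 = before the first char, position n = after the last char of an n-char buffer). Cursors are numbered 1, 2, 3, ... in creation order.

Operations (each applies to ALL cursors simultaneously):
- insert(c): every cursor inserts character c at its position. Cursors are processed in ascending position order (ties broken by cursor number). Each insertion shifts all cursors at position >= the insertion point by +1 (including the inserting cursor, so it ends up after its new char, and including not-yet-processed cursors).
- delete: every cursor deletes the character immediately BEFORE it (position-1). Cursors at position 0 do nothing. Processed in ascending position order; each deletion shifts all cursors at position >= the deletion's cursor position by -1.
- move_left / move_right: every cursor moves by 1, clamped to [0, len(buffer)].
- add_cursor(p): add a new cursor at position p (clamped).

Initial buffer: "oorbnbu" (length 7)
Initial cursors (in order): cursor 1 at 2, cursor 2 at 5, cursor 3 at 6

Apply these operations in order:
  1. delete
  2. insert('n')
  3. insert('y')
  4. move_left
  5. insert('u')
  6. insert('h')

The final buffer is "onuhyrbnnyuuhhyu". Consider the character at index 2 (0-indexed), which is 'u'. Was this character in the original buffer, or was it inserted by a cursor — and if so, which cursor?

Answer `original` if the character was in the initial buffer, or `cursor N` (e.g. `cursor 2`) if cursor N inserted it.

After op 1 (delete): buffer="orbu" (len 4), cursors c1@1 c2@3 c3@3, authorship ....
After op 2 (insert('n')): buffer="onrbnnu" (len 7), cursors c1@2 c2@6 c3@6, authorship .1..23.
After op 3 (insert('y')): buffer="onyrbnnyyu" (len 10), cursors c1@3 c2@9 c3@9, authorship .11..2323.
After op 4 (move_left): buffer="onyrbnnyyu" (len 10), cursors c1@2 c2@8 c3@8, authorship .11..2323.
After op 5 (insert('u')): buffer="onuyrbnnyuuyu" (len 13), cursors c1@3 c2@11 c3@11, authorship .111..232233.
After op 6 (insert('h')): buffer="onuhyrbnnyuuhhyu" (len 16), cursors c1@4 c2@14 c3@14, authorship .1111..23223233.
Authorship (.=original, N=cursor N): . 1 1 1 1 . . 2 3 2 2 3 2 3 3 .
Index 2: author = 1

Answer: cursor 1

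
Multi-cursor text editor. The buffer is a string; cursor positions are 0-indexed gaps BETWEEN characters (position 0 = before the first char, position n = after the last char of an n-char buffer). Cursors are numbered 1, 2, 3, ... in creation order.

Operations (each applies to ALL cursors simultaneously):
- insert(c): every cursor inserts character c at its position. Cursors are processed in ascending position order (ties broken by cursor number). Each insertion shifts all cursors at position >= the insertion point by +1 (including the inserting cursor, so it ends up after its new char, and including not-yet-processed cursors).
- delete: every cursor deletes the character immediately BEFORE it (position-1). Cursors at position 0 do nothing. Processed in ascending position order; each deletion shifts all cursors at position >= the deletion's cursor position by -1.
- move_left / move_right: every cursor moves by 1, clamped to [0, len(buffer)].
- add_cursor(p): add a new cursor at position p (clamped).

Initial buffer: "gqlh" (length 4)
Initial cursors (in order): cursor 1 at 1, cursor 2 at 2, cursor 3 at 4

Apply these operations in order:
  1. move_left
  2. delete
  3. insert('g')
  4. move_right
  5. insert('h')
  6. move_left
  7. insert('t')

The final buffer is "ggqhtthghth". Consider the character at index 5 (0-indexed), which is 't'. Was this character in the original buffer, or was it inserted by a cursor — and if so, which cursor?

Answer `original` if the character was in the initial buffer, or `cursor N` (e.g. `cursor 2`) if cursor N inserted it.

After op 1 (move_left): buffer="gqlh" (len 4), cursors c1@0 c2@1 c3@3, authorship ....
After op 2 (delete): buffer="qh" (len 2), cursors c1@0 c2@0 c3@1, authorship ..
After op 3 (insert('g')): buffer="ggqgh" (len 5), cursors c1@2 c2@2 c3@4, authorship 12.3.
After op 4 (move_right): buffer="ggqgh" (len 5), cursors c1@3 c2@3 c3@5, authorship 12.3.
After op 5 (insert('h')): buffer="ggqhhghh" (len 8), cursors c1@5 c2@5 c3@8, authorship 12.123.3
After op 6 (move_left): buffer="ggqhhghh" (len 8), cursors c1@4 c2@4 c3@7, authorship 12.123.3
After op 7 (insert('t')): buffer="ggqhtthghth" (len 11), cursors c1@6 c2@6 c3@10, authorship 12.11223.33
Authorship (.=original, N=cursor N): 1 2 . 1 1 2 2 3 . 3 3
Index 5: author = 2

Answer: cursor 2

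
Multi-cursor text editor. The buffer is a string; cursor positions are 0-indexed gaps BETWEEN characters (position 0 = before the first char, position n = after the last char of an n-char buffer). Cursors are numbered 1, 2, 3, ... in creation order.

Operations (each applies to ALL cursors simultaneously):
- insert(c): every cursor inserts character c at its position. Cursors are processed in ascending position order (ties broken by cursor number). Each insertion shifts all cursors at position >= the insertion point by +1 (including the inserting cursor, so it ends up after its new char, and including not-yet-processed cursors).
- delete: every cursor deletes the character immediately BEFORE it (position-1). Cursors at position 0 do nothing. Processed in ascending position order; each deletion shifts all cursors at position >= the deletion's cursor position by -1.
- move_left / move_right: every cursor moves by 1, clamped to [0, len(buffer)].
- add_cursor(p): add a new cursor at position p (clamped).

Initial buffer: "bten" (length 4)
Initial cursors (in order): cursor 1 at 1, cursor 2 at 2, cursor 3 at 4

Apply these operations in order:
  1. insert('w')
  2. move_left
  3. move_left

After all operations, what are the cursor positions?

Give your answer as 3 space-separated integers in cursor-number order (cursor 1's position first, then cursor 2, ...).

After op 1 (insert('w')): buffer="bwtwenw" (len 7), cursors c1@2 c2@4 c3@7, authorship .1.2..3
After op 2 (move_left): buffer="bwtwenw" (len 7), cursors c1@1 c2@3 c3@6, authorship .1.2..3
After op 3 (move_left): buffer="bwtwenw" (len 7), cursors c1@0 c2@2 c3@5, authorship .1.2..3

Answer: 0 2 5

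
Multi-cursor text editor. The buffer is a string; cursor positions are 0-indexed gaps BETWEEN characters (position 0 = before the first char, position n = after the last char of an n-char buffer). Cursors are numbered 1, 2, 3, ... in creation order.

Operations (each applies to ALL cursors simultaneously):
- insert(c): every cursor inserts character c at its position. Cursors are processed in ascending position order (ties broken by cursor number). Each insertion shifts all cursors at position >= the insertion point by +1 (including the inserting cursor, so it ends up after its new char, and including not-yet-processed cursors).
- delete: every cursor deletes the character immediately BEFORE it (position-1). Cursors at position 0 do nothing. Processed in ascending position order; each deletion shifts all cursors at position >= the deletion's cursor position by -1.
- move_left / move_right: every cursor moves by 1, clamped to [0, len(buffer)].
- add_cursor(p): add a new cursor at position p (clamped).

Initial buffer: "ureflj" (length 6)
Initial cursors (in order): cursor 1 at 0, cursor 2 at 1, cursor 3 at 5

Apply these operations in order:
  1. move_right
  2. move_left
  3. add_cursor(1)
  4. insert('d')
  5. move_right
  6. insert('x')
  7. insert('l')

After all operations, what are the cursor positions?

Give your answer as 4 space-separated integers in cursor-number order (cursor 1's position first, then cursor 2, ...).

Answer: 4 11 18 11

Derivation:
After op 1 (move_right): buffer="ureflj" (len 6), cursors c1@1 c2@2 c3@6, authorship ......
After op 2 (move_left): buffer="ureflj" (len 6), cursors c1@0 c2@1 c3@5, authorship ......
After op 3 (add_cursor(1)): buffer="ureflj" (len 6), cursors c1@0 c2@1 c4@1 c3@5, authorship ......
After op 4 (insert('d')): buffer="duddrefldj" (len 10), cursors c1@1 c2@4 c4@4 c3@9, authorship 1.24....3.
After op 5 (move_right): buffer="duddrefldj" (len 10), cursors c1@2 c2@5 c4@5 c3@10, authorship 1.24....3.
After op 6 (insert('x')): buffer="duxddrxxefldjx" (len 14), cursors c1@3 c2@8 c4@8 c3@14, authorship 1.124.24...3.3
After op 7 (insert('l')): buffer="duxlddrxxllefldjxl" (len 18), cursors c1@4 c2@11 c4@11 c3@18, authorship 1.1124.2424...3.33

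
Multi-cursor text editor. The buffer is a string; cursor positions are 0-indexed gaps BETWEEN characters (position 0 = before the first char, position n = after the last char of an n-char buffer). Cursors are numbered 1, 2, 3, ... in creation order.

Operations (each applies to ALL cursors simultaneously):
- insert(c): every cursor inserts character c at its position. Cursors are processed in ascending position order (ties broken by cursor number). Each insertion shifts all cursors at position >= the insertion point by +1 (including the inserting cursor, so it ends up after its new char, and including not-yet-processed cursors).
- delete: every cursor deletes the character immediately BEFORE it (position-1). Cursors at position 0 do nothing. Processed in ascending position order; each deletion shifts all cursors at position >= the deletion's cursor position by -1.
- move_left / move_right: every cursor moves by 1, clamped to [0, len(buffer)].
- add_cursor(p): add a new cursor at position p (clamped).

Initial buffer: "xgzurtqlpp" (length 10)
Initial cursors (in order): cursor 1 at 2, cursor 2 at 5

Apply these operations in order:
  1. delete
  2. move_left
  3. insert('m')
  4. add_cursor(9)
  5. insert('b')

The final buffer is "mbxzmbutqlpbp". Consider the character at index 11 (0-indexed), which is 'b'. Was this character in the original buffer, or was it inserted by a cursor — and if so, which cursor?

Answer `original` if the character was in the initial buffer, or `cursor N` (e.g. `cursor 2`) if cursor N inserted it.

Answer: cursor 3

Derivation:
After op 1 (delete): buffer="xzutqlpp" (len 8), cursors c1@1 c2@3, authorship ........
After op 2 (move_left): buffer="xzutqlpp" (len 8), cursors c1@0 c2@2, authorship ........
After op 3 (insert('m')): buffer="mxzmutqlpp" (len 10), cursors c1@1 c2@4, authorship 1..2......
After op 4 (add_cursor(9)): buffer="mxzmutqlpp" (len 10), cursors c1@1 c2@4 c3@9, authorship 1..2......
After op 5 (insert('b')): buffer="mbxzmbutqlpbp" (len 13), cursors c1@2 c2@6 c3@12, authorship 11..22.....3.
Authorship (.=original, N=cursor N): 1 1 . . 2 2 . . . . . 3 .
Index 11: author = 3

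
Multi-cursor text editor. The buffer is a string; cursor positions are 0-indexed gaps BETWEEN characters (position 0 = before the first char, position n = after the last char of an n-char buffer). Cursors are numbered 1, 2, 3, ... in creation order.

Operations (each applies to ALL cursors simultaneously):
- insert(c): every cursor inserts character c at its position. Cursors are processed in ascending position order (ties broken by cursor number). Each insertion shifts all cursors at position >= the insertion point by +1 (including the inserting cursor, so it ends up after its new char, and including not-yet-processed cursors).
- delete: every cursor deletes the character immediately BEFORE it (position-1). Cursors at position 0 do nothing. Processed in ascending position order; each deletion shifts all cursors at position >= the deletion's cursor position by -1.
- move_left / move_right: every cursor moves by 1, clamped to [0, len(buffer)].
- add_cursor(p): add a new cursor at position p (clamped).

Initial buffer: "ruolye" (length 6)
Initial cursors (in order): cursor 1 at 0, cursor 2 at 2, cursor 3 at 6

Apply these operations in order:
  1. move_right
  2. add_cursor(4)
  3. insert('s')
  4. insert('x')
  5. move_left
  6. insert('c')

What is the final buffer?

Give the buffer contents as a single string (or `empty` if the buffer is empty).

Answer: rscxuoscxlscxyescx

Derivation:
After op 1 (move_right): buffer="ruolye" (len 6), cursors c1@1 c2@3 c3@6, authorship ......
After op 2 (add_cursor(4)): buffer="ruolye" (len 6), cursors c1@1 c2@3 c4@4 c3@6, authorship ......
After op 3 (insert('s')): buffer="rsuoslsyes" (len 10), cursors c1@2 c2@5 c4@7 c3@10, authorship .1..2.4..3
After op 4 (insert('x')): buffer="rsxuosxlsxyesx" (len 14), cursors c1@3 c2@7 c4@10 c3@14, authorship .11..22.44..33
After op 5 (move_left): buffer="rsxuosxlsxyesx" (len 14), cursors c1@2 c2@6 c4@9 c3@13, authorship .11..22.44..33
After op 6 (insert('c')): buffer="rscxuoscxlscxyescx" (len 18), cursors c1@3 c2@8 c4@12 c3@17, authorship .111..222.444..333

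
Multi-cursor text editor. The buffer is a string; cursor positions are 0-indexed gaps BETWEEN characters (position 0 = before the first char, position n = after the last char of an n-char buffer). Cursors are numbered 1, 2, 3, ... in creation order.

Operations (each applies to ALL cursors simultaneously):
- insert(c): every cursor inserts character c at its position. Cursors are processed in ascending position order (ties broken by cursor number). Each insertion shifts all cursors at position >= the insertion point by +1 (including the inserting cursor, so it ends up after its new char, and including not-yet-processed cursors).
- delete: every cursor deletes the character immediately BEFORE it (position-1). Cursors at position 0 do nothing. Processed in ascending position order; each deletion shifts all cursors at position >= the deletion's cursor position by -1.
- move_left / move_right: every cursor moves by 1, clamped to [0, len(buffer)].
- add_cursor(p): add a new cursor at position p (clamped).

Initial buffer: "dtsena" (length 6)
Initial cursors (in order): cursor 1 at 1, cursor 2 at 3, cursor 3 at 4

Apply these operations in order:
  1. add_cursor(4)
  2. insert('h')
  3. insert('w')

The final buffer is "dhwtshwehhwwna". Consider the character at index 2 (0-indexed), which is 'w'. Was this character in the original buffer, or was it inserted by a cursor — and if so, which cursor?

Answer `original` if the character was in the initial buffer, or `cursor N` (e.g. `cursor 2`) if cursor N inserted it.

Answer: cursor 1

Derivation:
After op 1 (add_cursor(4)): buffer="dtsena" (len 6), cursors c1@1 c2@3 c3@4 c4@4, authorship ......
After op 2 (insert('h')): buffer="dhtshehhna" (len 10), cursors c1@2 c2@5 c3@8 c4@8, authorship .1..2.34..
After op 3 (insert('w')): buffer="dhwtshwehhwwna" (len 14), cursors c1@3 c2@7 c3@12 c4@12, authorship .11..22.3434..
Authorship (.=original, N=cursor N): . 1 1 . . 2 2 . 3 4 3 4 . .
Index 2: author = 1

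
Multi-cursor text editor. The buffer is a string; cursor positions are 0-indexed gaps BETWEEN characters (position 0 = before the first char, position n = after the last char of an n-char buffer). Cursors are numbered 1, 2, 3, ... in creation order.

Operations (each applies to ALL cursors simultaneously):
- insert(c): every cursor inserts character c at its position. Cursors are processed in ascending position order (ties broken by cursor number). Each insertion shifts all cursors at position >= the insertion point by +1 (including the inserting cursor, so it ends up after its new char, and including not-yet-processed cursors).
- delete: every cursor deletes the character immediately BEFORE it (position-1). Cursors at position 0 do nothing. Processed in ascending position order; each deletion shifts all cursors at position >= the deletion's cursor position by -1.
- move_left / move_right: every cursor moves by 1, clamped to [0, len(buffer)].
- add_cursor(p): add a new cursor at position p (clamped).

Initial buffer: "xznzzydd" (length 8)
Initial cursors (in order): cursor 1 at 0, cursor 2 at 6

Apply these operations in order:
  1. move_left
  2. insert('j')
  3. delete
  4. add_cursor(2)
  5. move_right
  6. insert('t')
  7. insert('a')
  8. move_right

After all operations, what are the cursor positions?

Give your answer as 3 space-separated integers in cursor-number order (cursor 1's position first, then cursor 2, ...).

Answer: 4 13 8

Derivation:
After op 1 (move_left): buffer="xznzzydd" (len 8), cursors c1@0 c2@5, authorship ........
After op 2 (insert('j')): buffer="jxznzzjydd" (len 10), cursors c1@1 c2@7, authorship 1.....2...
After op 3 (delete): buffer="xznzzydd" (len 8), cursors c1@0 c2@5, authorship ........
After op 4 (add_cursor(2)): buffer="xznzzydd" (len 8), cursors c1@0 c3@2 c2@5, authorship ........
After op 5 (move_right): buffer="xznzzydd" (len 8), cursors c1@1 c3@3 c2@6, authorship ........
After op 6 (insert('t')): buffer="xtzntzzytdd" (len 11), cursors c1@2 c3@5 c2@9, authorship .1..3...2..
After op 7 (insert('a')): buffer="xtazntazzytadd" (len 14), cursors c1@3 c3@7 c2@12, authorship .11..33...22..
After op 8 (move_right): buffer="xtazntazzytadd" (len 14), cursors c1@4 c3@8 c2@13, authorship .11..33...22..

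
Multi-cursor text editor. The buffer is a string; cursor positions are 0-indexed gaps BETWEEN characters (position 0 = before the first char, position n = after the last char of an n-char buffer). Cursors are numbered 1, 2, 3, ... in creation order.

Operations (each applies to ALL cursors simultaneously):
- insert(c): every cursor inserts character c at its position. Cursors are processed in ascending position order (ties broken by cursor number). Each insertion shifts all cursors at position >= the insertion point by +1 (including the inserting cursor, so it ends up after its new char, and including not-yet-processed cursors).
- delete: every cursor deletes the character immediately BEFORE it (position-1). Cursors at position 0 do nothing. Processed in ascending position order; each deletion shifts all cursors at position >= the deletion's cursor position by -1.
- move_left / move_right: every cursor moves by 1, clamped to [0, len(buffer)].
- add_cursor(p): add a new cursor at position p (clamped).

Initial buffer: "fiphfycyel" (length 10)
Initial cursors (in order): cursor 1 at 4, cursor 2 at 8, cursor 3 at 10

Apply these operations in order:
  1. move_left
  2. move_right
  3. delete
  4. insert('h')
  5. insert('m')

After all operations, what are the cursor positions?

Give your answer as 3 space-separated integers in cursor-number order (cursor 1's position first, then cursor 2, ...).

Answer: 5 10 13

Derivation:
After op 1 (move_left): buffer="fiphfycyel" (len 10), cursors c1@3 c2@7 c3@9, authorship ..........
After op 2 (move_right): buffer="fiphfycyel" (len 10), cursors c1@4 c2@8 c3@10, authorship ..........
After op 3 (delete): buffer="fipfyce" (len 7), cursors c1@3 c2@6 c3@7, authorship .......
After op 4 (insert('h')): buffer="fiphfycheh" (len 10), cursors c1@4 c2@8 c3@10, authorship ...1...2.3
After op 5 (insert('m')): buffer="fiphmfychmehm" (len 13), cursors c1@5 c2@10 c3@13, authorship ...11...22.33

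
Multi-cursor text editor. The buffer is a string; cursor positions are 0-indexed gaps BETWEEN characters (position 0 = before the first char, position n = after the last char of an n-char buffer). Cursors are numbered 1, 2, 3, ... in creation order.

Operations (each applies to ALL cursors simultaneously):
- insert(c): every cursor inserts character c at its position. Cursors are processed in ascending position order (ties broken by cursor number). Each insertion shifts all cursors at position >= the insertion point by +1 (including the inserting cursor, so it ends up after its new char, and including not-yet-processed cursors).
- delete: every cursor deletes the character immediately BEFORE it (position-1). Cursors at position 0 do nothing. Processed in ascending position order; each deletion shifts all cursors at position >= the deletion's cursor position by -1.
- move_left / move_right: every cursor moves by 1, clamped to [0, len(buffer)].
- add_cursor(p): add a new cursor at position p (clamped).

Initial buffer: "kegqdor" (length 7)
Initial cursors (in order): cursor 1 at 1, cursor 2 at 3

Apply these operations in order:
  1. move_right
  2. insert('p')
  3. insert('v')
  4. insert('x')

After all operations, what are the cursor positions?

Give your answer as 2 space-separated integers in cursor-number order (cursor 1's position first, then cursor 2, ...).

Answer: 5 10

Derivation:
After op 1 (move_right): buffer="kegqdor" (len 7), cursors c1@2 c2@4, authorship .......
After op 2 (insert('p')): buffer="kepgqpdor" (len 9), cursors c1@3 c2@6, authorship ..1..2...
After op 3 (insert('v')): buffer="kepvgqpvdor" (len 11), cursors c1@4 c2@8, authorship ..11..22...
After op 4 (insert('x')): buffer="kepvxgqpvxdor" (len 13), cursors c1@5 c2@10, authorship ..111..222...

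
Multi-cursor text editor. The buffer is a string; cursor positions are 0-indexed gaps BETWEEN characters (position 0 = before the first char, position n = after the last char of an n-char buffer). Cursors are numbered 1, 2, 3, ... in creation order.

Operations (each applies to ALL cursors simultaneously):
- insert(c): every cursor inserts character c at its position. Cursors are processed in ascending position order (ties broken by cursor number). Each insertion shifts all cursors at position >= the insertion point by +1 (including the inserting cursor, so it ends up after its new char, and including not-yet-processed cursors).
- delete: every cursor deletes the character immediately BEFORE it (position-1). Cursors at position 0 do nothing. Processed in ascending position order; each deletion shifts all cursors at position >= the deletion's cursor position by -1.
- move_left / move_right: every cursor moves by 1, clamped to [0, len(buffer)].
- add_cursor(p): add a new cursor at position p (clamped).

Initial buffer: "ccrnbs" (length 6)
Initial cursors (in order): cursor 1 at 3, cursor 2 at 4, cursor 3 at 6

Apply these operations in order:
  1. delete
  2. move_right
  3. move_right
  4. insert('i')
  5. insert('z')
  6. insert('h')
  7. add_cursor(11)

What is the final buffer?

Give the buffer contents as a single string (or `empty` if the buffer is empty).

After op 1 (delete): buffer="ccb" (len 3), cursors c1@2 c2@2 c3@3, authorship ...
After op 2 (move_right): buffer="ccb" (len 3), cursors c1@3 c2@3 c3@3, authorship ...
After op 3 (move_right): buffer="ccb" (len 3), cursors c1@3 c2@3 c3@3, authorship ...
After op 4 (insert('i')): buffer="ccbiii" (len 6), cursors c1@6 c2@6 c3@6, authorship ...123
After op 5 (insert('z')): buffer="ccbiiizzz" (len 9), cursors c1@9 c2@9 c3@9, authorship ...123123
After op 6 (insert('h')): buffer="ccbiiizzzhhh" (len 12), cursors c1@12 c2@12 c3@12, authorship ...123123123
After op 7 (add_cursor(11)): buffer="ccbiiizzzhhh" (len 12), cursors c4@11 c1@12 c2@12 c3@12, authorship ...123123123

Answer: ccbiiizzzhhh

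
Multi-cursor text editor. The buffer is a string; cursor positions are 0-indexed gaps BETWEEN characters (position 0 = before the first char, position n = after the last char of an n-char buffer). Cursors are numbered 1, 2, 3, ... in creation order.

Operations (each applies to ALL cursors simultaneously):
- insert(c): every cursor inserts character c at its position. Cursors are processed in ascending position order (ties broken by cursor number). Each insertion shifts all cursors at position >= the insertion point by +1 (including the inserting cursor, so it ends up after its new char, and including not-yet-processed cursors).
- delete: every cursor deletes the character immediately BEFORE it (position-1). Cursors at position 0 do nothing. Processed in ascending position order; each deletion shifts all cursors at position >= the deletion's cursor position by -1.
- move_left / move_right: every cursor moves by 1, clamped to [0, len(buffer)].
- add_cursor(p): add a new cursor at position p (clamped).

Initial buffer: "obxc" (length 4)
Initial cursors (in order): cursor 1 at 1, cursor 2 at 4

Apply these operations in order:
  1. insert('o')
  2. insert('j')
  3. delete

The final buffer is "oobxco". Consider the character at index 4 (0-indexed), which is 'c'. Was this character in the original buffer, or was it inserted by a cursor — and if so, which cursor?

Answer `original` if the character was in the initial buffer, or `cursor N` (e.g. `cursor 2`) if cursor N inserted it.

Answer: original

Derivation:
After op 1 (insert('o')): buffer="oobxco" (len 6), cursors c1@2 c2@6, authorship .1...2
After op 2 (insert('j')): buffer="oojbxcoj" (len 8), cursors c1@3 c2@8, authorship .11...22
After op 3 (delete): buffer="oobxco" (len 6), cursors c1@2 c2@6, authorship .1...2
Authorship (.=original, N=cursor N): . 1 . . . 2
Index 4: author = original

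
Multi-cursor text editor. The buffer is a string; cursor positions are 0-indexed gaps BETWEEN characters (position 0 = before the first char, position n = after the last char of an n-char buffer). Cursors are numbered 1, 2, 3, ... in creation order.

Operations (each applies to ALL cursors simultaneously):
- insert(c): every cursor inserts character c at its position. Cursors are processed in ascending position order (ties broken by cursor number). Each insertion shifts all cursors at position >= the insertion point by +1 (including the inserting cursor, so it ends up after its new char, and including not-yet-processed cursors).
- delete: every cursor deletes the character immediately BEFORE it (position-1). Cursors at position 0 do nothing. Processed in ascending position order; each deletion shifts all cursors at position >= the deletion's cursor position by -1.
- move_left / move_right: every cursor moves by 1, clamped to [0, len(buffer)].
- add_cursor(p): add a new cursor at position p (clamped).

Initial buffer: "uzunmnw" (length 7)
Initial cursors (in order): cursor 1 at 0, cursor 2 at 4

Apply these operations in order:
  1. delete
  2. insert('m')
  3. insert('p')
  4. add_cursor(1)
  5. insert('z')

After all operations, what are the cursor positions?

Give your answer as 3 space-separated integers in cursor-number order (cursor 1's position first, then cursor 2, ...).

Answer: 4 10 2

Derivation:
After op 1 (delete): buffer="uzumnw" (len 6), cursors c1@0 c2@3, authorship ......
After op 2 (insert('m')): buffer="muzummnw" (len 8), cursors c1@1 c2@5, authorship 1...2...
After op 3 (insert('p')): buffer="mpuzumpmnw" (len 10), cursors c1@2 c2@7, authorship 11...22...
After op 4 (add_cursor(1)): buffer="mpuzumpmnw" (len 10), cursors c3@1 c1@2 c2@7, authorship 11...22...
After op 5 (insert('z')): buffer="mzpzuzumpzmnw" (len 13), cursors c3@2 c1@4 c2@10, authorship 1311...222...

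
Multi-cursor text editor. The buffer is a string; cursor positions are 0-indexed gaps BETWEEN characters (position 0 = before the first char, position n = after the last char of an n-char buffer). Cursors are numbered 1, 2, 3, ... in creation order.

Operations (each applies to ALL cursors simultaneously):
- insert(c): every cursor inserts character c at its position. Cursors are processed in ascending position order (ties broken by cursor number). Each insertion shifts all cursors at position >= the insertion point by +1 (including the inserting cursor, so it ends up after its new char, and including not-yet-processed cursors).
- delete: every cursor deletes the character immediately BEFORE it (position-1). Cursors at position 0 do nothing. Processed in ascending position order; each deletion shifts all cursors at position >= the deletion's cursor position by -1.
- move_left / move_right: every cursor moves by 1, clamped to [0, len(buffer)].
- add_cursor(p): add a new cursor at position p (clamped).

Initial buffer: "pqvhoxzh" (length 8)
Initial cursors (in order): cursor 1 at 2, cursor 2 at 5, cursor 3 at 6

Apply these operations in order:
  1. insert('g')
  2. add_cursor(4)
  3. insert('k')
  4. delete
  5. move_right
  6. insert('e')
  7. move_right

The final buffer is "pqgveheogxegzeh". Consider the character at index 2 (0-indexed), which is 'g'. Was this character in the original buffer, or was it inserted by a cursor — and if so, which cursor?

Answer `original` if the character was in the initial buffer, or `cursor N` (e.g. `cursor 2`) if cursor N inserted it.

After op 1 (insert('g')): buffer="pqgvhogxgzh" (len 11), cursors c1@3 c2@7 c3@9, authorship ..1...2.3..
After op 2 (add_cursor(4)): buffer="pqgvhogxgzh" (len 11), cursors c1@3 c4@4 c2@7 c3@9, authorship ..1...2.3..
After op 3 (insert('k')): buffer="pqgkvkhogkxgkzh" (len 15), cursors c1@4 c4@6 c2@10 c3@13, authorship ..11.4..22.33..
After op 4 (delete): buffer="pqgvhogxgzh" (len 11), cursors c1@3 c4@4 c2@7 c3@9, authorship ..1...2.3..
After op 5 (move_right): buffer="pqgvhogxgzh" (len 11), cursors c1@4 c4@5 c2@8 c3@10, authorship ..1...2.3..
After op 6 (insert('e')): buffer="pqgveheogxegzeh" (len 15), cursors c1@5 c4@7 c2@11 c3@14, authorship ..1.1.4.2.23.3.
After op 7 (move_right): buffer="pqgveheogxegzeh" (len 15), cursors c1@6 c4@8 c2@12 c3@15, authorship ..1.1.4.2.23.3.
Authorship (.=original, N=cursor N): . . 1 . 1 . 4 . 2 . 2 3 . 3 .
Index 2: author = 1

Answer: cursor 1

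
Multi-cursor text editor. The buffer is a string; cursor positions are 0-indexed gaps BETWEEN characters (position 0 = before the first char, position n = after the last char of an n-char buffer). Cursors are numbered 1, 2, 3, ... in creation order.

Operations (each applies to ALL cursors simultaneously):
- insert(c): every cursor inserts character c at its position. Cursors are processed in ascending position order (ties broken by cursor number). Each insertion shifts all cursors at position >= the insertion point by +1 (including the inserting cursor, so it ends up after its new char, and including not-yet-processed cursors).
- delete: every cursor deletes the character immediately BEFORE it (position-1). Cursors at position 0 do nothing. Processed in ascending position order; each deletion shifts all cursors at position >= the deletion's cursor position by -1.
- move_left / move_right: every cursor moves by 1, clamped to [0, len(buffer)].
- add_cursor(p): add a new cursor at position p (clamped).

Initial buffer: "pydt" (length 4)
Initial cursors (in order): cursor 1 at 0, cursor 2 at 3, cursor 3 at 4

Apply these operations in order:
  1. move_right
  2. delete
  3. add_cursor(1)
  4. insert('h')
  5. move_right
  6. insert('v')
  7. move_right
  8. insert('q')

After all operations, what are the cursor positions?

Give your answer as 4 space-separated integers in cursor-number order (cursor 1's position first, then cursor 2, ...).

Answer: 5 13 13 13

Derivation:
After op 1 (move_right): buffer="pydt" (len 4), cursors c1@1 c2@4 c3@4, authorship ....
After op 2 (delete): buffer="y" (len 1), cursors c1@0 c2@1 c3@1, authorship .
After op 3 (add_cursor(1)): buffer="y" (len 1), cursors c1@0 c2@1 c3@1 c4@1, authorship .
After op 4 (insert('h')): buffer="hyhhh" (len 5), cursors c1@1 c2@5 c3@5 c4@5, authorship 1.234
After op 5 (move_right): buffer="hyhhh" (len 5), cursors c1@2 c2@5 c3@5 c4@5, authorship 1.234
After op 6 (insert('v')): buffer="hyvhhhvvv" (len 9), cursors c1@3 c2@9 c3@9 c4@9, authorship 1.1234234
After op 7 (move_right): buffer="hyvhhhvvv" (len 9), cursors c1@4 c2@9 c3@9 c4@9, authorship 1.1234234
After op 8 (insert('q')): buffer="hyvhqhhvvvqqq" (len 13), cursors c1@5 c2@13 c3@13 c4@13, authorship 1.12134234234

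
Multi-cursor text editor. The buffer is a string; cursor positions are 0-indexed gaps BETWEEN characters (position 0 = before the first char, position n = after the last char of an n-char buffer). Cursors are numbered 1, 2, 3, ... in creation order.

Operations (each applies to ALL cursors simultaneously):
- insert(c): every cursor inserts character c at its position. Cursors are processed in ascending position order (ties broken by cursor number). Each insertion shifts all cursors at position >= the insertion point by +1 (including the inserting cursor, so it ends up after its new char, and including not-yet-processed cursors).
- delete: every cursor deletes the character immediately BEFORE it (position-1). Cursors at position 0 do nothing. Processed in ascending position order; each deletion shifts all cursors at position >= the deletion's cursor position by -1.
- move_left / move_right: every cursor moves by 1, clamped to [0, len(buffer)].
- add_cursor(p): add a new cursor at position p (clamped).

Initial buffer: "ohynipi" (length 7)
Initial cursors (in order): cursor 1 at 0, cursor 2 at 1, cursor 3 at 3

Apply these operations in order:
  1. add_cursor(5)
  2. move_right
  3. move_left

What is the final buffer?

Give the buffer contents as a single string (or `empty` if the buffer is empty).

After op 1 (add_cursor(5)): buffer="ohynipi" (len 7), cursors c1@0 c2@1 c3@3 c4@5, authorship .......
After op 2 (move_right): buffer="ohynipi" (len 7), cursors c1@1 c2@2 c3@4 c4@6, authorship .......
After op 3 (move_left): buffer="ohynipi" (len 7), cursors c1@0 c2@1 c3@3 c4@5, authorship .......

Answer: ohynipi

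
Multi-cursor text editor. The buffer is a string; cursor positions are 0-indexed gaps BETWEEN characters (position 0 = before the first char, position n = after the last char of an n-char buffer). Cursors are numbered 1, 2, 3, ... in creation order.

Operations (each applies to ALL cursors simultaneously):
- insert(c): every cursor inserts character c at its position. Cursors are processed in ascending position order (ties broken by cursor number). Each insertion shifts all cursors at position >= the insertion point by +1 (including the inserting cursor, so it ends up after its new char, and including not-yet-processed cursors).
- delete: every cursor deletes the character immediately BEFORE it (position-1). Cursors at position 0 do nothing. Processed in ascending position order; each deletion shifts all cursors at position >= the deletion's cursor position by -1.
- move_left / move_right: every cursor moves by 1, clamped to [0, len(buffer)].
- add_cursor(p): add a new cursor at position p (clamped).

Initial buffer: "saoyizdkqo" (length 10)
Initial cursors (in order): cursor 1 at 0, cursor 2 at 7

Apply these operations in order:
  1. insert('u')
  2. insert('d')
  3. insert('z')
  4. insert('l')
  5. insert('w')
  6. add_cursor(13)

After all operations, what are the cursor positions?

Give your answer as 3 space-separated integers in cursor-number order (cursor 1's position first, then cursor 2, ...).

Answer: 5 17 13

Derivation:
After op 1 (insert('u')): buffer="usaoyizdukqo" (len 12), cursors c1@1 c2@9, authorship 1.......2...
After op 2 (insert('d')): buffer="udsaoyizdudkqo" (len 14), cursors c1@2 c2@11, authorship 11.......22...
After op 3 (insert('z')): buffer="udzsaoyizdudzkqo" (len 16), cursors c1@3 c2@13, authorship 111.......222...
After op 4 (insert('l')): buffer="udzlsaoyizdudzlkqo" (len 18), cursors c1@4 c2@15, authorship 1111.......2222...
After op 5 (insert('w')): buffer="udzlwsaoyizdudzlwkqo" (len 20), cursors c1@5 c2@17, authorship 11111.......22222...
After op 6 (add_cursor(13)): buffer="udzlwsaoyizdudzlwkqo" (len 20), cursors c1@5 c3@13 c2@17, authorship 11111.......22222...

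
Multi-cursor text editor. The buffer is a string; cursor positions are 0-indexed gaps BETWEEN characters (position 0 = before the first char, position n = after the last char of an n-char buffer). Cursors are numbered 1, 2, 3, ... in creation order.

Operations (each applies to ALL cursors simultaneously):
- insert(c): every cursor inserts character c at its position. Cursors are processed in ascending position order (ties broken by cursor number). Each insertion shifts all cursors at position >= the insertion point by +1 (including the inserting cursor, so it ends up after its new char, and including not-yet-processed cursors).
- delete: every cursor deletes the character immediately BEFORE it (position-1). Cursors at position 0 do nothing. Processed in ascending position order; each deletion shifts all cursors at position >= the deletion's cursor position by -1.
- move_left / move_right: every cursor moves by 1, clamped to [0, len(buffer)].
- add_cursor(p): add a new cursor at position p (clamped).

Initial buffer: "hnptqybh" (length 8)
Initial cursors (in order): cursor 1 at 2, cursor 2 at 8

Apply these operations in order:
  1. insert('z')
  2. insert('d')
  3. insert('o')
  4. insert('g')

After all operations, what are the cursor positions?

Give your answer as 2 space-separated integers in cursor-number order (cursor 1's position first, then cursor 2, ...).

Answer: 6 16

Derivation:
After op 1 (insert('z')): buffer="hnzptqybhz" (len 10), cursors c1@3 c2@10, authorship ..1......2
After op 2 (insert('d')): buffer="hnzdptqybhzd" (len 12), cursors c1@4 c2@12, authorship ..11......22
After op 3 (insert('o')): buffer="hnzdoptqybhzdo" (len 14), cursors c1@5 c2@14, authorship ..111......222
After op 4 (insert('g')): buffer="hnzdogptqybhzdog" (len 16), cursors c1@6 c2@16, authorship ..1111......2222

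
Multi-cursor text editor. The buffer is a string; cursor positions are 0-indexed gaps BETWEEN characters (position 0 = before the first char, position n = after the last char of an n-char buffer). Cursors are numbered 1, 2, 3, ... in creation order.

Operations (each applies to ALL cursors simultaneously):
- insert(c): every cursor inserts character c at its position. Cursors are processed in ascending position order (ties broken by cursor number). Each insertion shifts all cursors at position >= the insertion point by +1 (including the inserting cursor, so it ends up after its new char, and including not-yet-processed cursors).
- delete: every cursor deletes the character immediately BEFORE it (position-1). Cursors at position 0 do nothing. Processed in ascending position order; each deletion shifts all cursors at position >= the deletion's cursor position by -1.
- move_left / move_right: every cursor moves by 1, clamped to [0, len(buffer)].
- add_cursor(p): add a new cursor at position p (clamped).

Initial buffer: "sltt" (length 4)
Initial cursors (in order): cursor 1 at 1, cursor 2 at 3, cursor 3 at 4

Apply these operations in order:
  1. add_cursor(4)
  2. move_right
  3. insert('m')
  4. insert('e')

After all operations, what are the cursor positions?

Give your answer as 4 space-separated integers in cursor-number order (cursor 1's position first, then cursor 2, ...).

After op 1 (add_cursor(4)): buffer="sltt" (len 4), cursors c1@1 c2@3 c3@4 c4@4, authorship ....
After op 2 (move_right): buffer="sltt" (len 4), cursors c1@2 c2@4 c3@4 c4@4, authorship ....
After op 3 (insert('m')): buffer="slmttmmm" (len 8), cursors c1@3 c2@8 c3@8 c4@8, authorship ..1..234
After op 4 (insert('e')): buffer="slmettmmmeee" (len 12), cursors c1@4 c2@12 c3@12 c4@12, authorship ..11..234234

Answer: 4 12 12 12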